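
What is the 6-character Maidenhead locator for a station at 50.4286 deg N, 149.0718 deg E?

Add 180° to longitude and 90° to latitude: 329.0718, 140.4286.
Field (20°×10°, letters A–R): 329.0718/20 → 16 → Q, 140.4286/10 → 14 → O; chars QO.
Square (2°×1°, digits 0–9): 9.0718/2 → 4, 0.4286/1 → 0; chars 40.
Subsquare (5′×2.5′, letters a–x): 1.0718/0.0833333 → 12 → m, 0.4286/0.0416667 → 10 → k; chars mk.

QO40mk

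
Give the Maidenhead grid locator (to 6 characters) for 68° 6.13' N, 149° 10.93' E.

QP48oc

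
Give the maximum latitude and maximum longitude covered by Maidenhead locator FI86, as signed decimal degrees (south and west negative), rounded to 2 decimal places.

Field F=5, I=8: +5·20° lon, +8·10° lat → SW at lon -80°, lat -10°.
Square 8, 6: +8·2° lon, +6·1° lat → SW at lon -64°, lat -4°.
Cell spans 2° lon × 1° lat. NE corner is SW corner plus one full cell.
latitude -3.00, longitude -62.00.

-3.00, -62.00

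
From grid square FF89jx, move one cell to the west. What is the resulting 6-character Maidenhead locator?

FF89ix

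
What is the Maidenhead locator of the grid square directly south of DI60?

DH69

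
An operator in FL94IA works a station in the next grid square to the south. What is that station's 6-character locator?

FL93ix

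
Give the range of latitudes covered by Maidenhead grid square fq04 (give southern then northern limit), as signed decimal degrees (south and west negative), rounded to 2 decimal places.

Field F=5, Q=16: +5·20° lon, +16·10° lat → SW at lon -80°, lat 70°.
Square 0, 4: +0·2° lon, +4·1° lat → SW at lon -80°, lat 74°.
Cell spans 2° lon × 1° lat.
south 74.00, north 75.00.

74.00, 75.00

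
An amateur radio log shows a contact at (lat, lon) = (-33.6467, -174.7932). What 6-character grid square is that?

Shift to the Maidenhead origin (180°W, 90°S): lon 5.2068, lat 56.3533.
Field (20°×10°, letters A–R): 5.2068/20 → 0 → A, 56.3533/10 → 5 → F; chars AF.
Square (2°×1°, digits 0–9): 5.2068/2 → 2, 6.3533/1 → 6; chars 26.
Subsquare (5′×2.5′, letters a–x): 1.2068/0.0833333 → 14 → o, 0.3533/0.0416667 → 8 → i; chars oi.

AF26oi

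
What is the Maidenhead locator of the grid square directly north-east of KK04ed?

KK04fe

Longitude subsquare e = 4; +1 → 5 = f.
Latitude subsquare d = 3; +1 → 4 = e.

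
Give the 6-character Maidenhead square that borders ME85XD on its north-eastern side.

ME95ae

Longitude subsquare x = 23; +1 → 24, wraps to 0 = a, carry into square.
Longitude square 8; +1 → 9.
Latitude subsquare d = 3; +1 → 4 = e.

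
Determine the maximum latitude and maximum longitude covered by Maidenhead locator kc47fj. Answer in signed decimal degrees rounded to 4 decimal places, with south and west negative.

-62.5833, 28.5000

Field K=10, C=2: +10·20° lon, +2·10° lat → SW at lon 20°, lat -70°.
Square 4, 7: +4·2° lon, +7·1° lat → SW at lon 28°, lat -63°.
Subsquare f=5, j=9: +5·0.0833333° lon, +9·0.0416667° lat → SW at lon 28.4167°, lat -62.625°.
Cell spans 0.0833333° lon × 0.0416667° lat. NE corner is SW corner plus one full cell.
latitude -62.5833, longitude 28.5000.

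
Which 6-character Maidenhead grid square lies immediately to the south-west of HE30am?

HE20xl

Longitude subsquare a = 0; −1 → -1, wraps to 23 = x, carry into square.
Longitude square 3; −1 → 2.
Latitude subsquare m = 12; −1 → 11 = l.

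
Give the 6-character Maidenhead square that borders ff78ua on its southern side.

Latitude subsquare a = 0; −1 → -1, wraps to 23 = x, carry into square.
Latitude square 8; −1 → 7.
The longitude characters are unchanged.

FF77ux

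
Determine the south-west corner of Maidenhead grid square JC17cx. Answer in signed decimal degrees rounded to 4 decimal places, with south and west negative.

Field J=9, C=2: +9·20° lon, +2·10° lat → SW at lon 0°, lat -70°.
Square 1, 7: +1·2° lon, +7·1° lat → SW at lon 2°, lat -63°.
Subsquare c=2, x=23: +2·0.0833333° lon, +23·0.0416667° lat → SW at lon 2.16667°, lat -62.0417°.
latitude -62.0417, longitude 2.1667.

-62.0417, 2.1667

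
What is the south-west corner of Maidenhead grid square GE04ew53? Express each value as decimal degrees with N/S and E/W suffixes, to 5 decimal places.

Field G=6, E=4: +6·20° lon, +4·10° lat → SW at lon -60°, lat -50°.
Square 0, 4: +0·2° lon, +4·1° lat → SW at lon -60°, lat -46°.
Subsquare e=4, w=22: +4·0.0833333° lon, +22·0.0416667° lat → SW at lon -59.6667°, lat -45.0833°.
Extended square 5, 3: +5·0.00833333° lon, +3·0.00416667° lat → SW at lon -59.625°, lat -45.0708°.
latitude 45.07083° S, longitude 59.62500° W.

45.07083° S, 59.62500° W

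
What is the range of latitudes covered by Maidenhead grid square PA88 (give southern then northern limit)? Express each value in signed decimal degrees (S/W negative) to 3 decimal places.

-82.000, -81.000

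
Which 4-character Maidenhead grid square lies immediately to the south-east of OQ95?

PQ04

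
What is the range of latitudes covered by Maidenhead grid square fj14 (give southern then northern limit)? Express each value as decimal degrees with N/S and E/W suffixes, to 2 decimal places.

4.00° N, 5.00° N

Field F=5, J=9: +5·20° lon, +9·10° lat → SW at lon -80°, lat 0°.
Square 1, 4: +1·2° lon, +4·1° lat → SW at lon -78°, lat 4°.
Cell spans 2° lon × 1° lat.
south 4.00° N, north 5.00° N.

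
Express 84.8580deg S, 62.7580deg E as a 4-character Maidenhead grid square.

Add 180° to longitude and 90° to latitude: 242.76, 5.14.
Field (20°×10°, letters A–R): 242.76/20 → 12 → M, 5.14/10 → 0 → A; chars MA.
Square (2°×1°, digits 0–9): 2.76/2 → 1, 5.14/1 → 5; chars 15.

MA15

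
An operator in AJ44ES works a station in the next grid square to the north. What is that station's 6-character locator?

Latitude subsquare s = 18; +1 → 19 = t.
The longitude characters are unchanged.

AJ44et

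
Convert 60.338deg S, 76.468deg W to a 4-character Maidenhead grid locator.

FC19

Add 180° to longitude and 90° to latitude: 103.53, 29.66.
Field: 103.53/20 → 5 → F, 29.66/10 → 2 → C; chars FC.
Square: 3.53/2 → 1, 9.66/1 → 9; chars 19.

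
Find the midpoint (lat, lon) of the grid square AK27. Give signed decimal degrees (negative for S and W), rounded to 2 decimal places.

17.50, -175.00

Field A=0, K=10: +0·20° lon, +10·10° lat → SW at lon -180°, lat 10°.
Square 2, 7: +2·2° lon, +7·1° lat → SW at lon -176°, lat 17°.
Cell spans 2° lon × 1° lat. Centre is SW corner plus half of each.
latitude 17.50, longitude -175.00.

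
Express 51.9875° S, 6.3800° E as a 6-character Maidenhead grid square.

JD38ea

Add 180° to longitude and 90° to latitude: 186.3800, 38.0125.
Field: 186.3800/20 → 9 → J, 38.0125/10 → 3 → D; chars JD.
Square: 6.3800/2 → 3, 8.0125/1 → 8; chars 38.
Subsquare: 0.3800/0.0833333 → 4 → e, 0.0125/0.0416667 → 0 → a; chars ea.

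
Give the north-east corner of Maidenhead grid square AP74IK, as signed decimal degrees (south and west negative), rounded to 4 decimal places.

Field A=0, P=15: +0·20° lon, +15·10° lat → SW at lon -180°, lat 60°.
Square 7, 4: +7·2° lon, +4·1° lat → SW at lon -166°, lat 64°.
Subsquare i=8, k=10: +8·0.0833333° lon, +10·0.0416667° lat → SW at lon -165.333°, lat 64.4167°.
Cell spans 0.0833333° lon × 0.0416667° lat. NE corner is SW corner plus one full cell.
latitude 64.4583, longitude -165.2500.

64.4583, -165.2500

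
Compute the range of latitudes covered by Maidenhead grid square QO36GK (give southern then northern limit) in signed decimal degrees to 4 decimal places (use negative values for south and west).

Field Q=16, O=14: +16·20° lon, +14·10° lat → SW at lon 140°, lat 50°.
Square 3, 6: +3·2° lon, +6·1° lat → SW at lon 146°, lat 56°.
Subsquare g=6, k=10: +6·0.0833333° lon, +10·0.0416667° lat → SW at lon 146.5°, lat 56.4167°.
Cell spans 0.0833333° lon × 0.0416667° lat.
south 56.4167, north 56.4583.

56.4167, 56.4583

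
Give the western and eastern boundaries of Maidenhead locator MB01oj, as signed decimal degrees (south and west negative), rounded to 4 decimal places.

61.1667, 61.2500

Field M=12, B=1: +12·20° lon, +1·10° lat → SW at lon 60°, lat -80°.
Square 0, 1: +0·2° lon, +1·1° lat → SW at lon 60°, lat -79°.
Subsquare o=14, j=9: +14·0.0833333° lon, +9·0.0416667° lat → SW at lon 61.1667°, lat -78.625°.
Cell spans 0.0833333° lon × 0.0416667° lat.
west 61.1667, east 61.2500.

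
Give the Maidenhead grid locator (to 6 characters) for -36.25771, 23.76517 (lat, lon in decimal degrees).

KF13vr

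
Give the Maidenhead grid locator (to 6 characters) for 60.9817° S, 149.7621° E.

Shift to the Maidenhead origin (180°W, 90°S): lon 329.7621, lat 29.0183.
Field: lon ⌊329.7621/20⌋ = 16 → Q; lat ⌊29.0183/10⌋ = 2 → C.
Square: lon ⌊9.7621/2⌋ = 4; lat ⌊9.0183/1⌋ = 9.
Subsquare: lon ⌊1.7621/0.0833333⌋ = 21 → v; lat ⌊0.0183/0.0416667⌋ = 0 → a.

QC49va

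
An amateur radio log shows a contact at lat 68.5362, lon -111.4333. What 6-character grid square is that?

DP48gm

Shift to the Maidenhead origin (180°W, 90°S): lon 68.5667, lat 158.5362.
Field: lon ⌊68.5667/20⌋ = 3 → D; lat ⌊158.5362/10⌋ = 15 → P.
Square: lon ⌊8.5667/2⌋ = 4; lat ⌊8.5362/1⌋ = 8.
Subsquare: lon ⌊0.5667/0.0833333⌋ = 6 → g; lat ⌊0.5362/0.0416667⌋ = 12 → m.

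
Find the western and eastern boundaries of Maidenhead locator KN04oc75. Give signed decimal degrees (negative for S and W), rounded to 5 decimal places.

21.22500, 21.23333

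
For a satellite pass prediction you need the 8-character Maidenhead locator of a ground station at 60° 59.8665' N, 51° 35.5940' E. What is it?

Add 180° to longitude and 90° to latitude: 231.59323, 150.99777.
Field: lon ⌊231.59323/20⌋ = 11 → L; lat ⌊150.99777/10⌋ = 15 → P.
Square: lon ⌊11.59323/2⌋ = 5; lat ⌊0.99777/1⌋ = 0.
Subsquare: lon ⌊1.59323/0.0833333⌋ = 19 → t; lat ⌊0.99777/0.0416667⌋ = 23 → x.
Extended square: lon ⌊0.00990/0.00833333⌋ = 1; lat ⌊0.03944/0.00416667⌋ = 9.

LP50tx19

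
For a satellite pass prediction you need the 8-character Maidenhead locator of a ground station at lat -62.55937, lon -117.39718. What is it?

Add 180° to longitude and 90° to latitude: 62.60282, 27.44063.
Field (20°×10°, letters A–R): 62.60282/20 → 3 → D, 27.44063/10 → 2 → C; chars DC.
Square (2°×1°, digits 0–9): 2.60282/2 → 1, 7.44063/1 → 7; chars 17.
Subsquare (5′×2.5′, letters a–x): 0.60282/0.0833333 → 7 → h, 0.44063/0.0416667 → 10 → k; chars hk.
Extended square (30″×15″, digits 0–9): 0.01949/0.00833333 → 2, 0.02396/0.00416667 → 5; chars 25.

DC17hk25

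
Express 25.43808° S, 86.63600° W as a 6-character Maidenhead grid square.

EG64qn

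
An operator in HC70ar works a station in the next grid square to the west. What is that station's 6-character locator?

Longitude subsquare a = 0; −1 → -1, wraps to 23 = x, carry into square.
Longitude square 7; −1 → 6.
The latitude characters are unchanged.

HC60xr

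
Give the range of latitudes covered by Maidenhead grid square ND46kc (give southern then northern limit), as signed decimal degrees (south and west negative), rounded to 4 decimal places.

-53.9167, -53.8750

Field N=13, D=3: +13·20° lon, +3·10° lat → SW at lon 80°, lat -60°.
Square 4, 6: +4·2° lon, +6·1° lat → SW at lon 88°, lat -54°.
Subsquare k=10, c=2: +10·0.0833333° lon, +2·0.0416667° lat → SW at lon 88.8333°, lat -53.9167°.
Cell spans 0.0833333° lon × 0.0416667° lat.
south -53.9167, north -53.8750.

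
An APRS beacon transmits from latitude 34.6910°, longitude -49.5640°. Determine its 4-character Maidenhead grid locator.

GM54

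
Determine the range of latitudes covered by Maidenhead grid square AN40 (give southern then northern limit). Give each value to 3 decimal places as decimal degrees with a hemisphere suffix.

40.000° N, 41.000° N

Field A=0, N=13: +0·20° lon, +13·10° lat → SW at lon -180°, lat 40°.
Square 4, 0: +4·2° lon, +0·1° lat → SW at lon -172°, lat 40°.
Cell spans 2° lon × 1° lat.
south 40.000° N, north 41.000° N.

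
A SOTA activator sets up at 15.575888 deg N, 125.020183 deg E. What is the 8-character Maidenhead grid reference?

Offset from 180°W / 90°S: lon 305.02018°, lat 105.57589°.
Field (20°×10°, letters A–R): 305.02018/20 → 15 → P, 105.57589/10 → 10 → K; chars PK.
Square (2°×1°, digits 0–9): 5.02018/2 → 2, 5.57589/1 → 5; chars 25.
Subsquare (5′×2.5′, letters a–x): 1.02018/0.0833333 → 12 → m, 0.57589/0.0416667 → 13 → n; chars mn.
Extended square (30″×15″, digits 0–9): 0.02018/0.00833333 → 2, 0.03422/0.00416667 → 8; chars 28.

PK25mn28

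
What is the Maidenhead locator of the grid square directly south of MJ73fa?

MJ72fx

Latitude subsquare a = 0; −1 → -1, wraps to 23 = x, carry into square.
Latitude square 3; −1 → 2.
The longitude characters are unchanged.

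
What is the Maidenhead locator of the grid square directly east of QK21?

Longitude square 2; +1 → 3.
The latitude characters are unchanged.

QK31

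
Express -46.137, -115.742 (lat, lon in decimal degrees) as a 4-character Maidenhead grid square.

DE23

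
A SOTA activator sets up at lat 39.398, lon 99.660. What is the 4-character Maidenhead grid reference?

Shift to the Maidenhead origin (180°W, 90°S): lon 279.66, lat 129.40.
Field (20°×10°, letters A–R): lon ⌊279.66/20⌋ = 13 → N; lat ⌊129.40/10⌋ = 12 → M.
Square (2°×1°, digits 0–9): lon ⌊19.66/2⌋ = 9; lat ⌊9.40/1⌋ = 9.

NM99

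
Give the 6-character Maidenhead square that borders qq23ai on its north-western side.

QQ13xj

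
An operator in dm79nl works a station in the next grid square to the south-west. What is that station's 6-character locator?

DM79mk

Longitude subsquare n = 13; −1 → 12 = m.
Latitude subsquare l = 11; −1 → 10 = k.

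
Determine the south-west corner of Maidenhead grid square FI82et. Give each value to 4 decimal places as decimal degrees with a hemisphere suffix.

7.2083° S, 63.6667° W

Field F=5, I=8: +5·20° lon, +8·10° lat → SW at lon -80°, lat -10°.
Square 8, 2: +8·2° lon, +2·1° lat → SW at lon -64°, lat -8°.
Subsquare e=4, t=19: +4·0.0833333° lon, +19·0.0416667° lat → SW at lon -63.6667°, lat -7.20833°.
latitude 7.2083° S, longitude 63.6667° W.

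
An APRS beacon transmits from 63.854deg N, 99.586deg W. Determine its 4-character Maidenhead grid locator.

EP03

Add 180° to longitude and 90° to latitude: 80.41, 153.85.
Field: lon ⌊80.41/20⌋ = 4 → E; lat ⌊153.85/10⌋ = 15 → P.
Square: lon ⌊0.41/2⌋ = 0; lat ⌊3.85/1⌋ = 3.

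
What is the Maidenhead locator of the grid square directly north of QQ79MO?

Latitude subsquare o = 14; +1 → 15 = p.
The longitude characters are unchanged.

QQ79mp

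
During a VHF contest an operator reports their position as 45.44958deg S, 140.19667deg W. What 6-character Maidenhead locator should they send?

BE94vn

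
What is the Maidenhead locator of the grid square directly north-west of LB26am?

LB16xn

Longitude subsquare a = 0; −1 → -1, wraps to 23 = x, carry into square.
Longitude square 2; −1 → 1.
Latitude subsquare m = 12; +1 → 13 = n.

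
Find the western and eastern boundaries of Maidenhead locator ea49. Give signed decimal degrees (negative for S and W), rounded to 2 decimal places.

-92.00, -90.00

Field E=4, A=0: +4·20° lon, +0·10° lat → SW at lon -100°, lat -90°.
Square 4, 9: +4·2° lon, +9·1° lat → SW at lon -92°, lat -81°.
Cell spans 2° lon × 1° lat.
west -92.00, east -90.00.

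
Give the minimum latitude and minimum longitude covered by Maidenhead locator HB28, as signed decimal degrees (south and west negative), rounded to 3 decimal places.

-72.000, -36.000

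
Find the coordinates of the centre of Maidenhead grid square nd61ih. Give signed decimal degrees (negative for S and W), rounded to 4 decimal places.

Field N=13, D=3: +13·20° lon, +3·10° lat → SW at lon 80°, lat -60°.
Square 6, 1: +6·2° lon, +1·1° lat → SW at lon 92°, lat -59°.
Subsquare i=8, h=7: +8·0.0833333° lon, +7·0.0416667° lat → SW at lon 92.6667°, lat -58.7083°.
Cell spans 0.0833333° lon × 0.0416667° lat. Centre is SW corner plus half of each.
latitude -58.6875, longitude 92.7083.

-58.6875, 92.7083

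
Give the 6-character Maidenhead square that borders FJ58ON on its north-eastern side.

FJ58po

Longitude subsquare o = 14; +1 → 15 = p.
Latitude subsquare n = 13; +1 → 14 = o.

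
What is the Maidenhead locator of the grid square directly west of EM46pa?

EM46oa

Longitude subsquare p = 15; −1 → 14 = o.
The latitude characters are unchanged.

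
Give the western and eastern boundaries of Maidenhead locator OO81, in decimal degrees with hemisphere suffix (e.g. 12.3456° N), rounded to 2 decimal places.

116.00° E, 118.00° E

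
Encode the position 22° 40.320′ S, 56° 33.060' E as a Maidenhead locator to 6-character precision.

Add 180° to longitude and 90° to latitude: 236.5510, 67.3280.
Field: lon ⌊236.5510/20⌋ = 11 → L; lat ⌊67.3280/10⌋ = 6 → G.
Square: lon ⌊16.5510/2⌋ = 8; lat ⌊7.3280/1⌋ = 7.
Subsquare: lon ⌊0.5510/0.0833333⌋ = 6 → g; lat ⌊0.3280/0.0416667⌋ = 7 → h.

LG87gh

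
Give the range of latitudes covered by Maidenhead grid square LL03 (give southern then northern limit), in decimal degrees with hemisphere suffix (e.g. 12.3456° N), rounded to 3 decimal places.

23.000° N, 24.000° N

Field L=11, L=11: +11·20° lon, +11·10° lat → SW at lon 40°, lat 20°.
Square 0, 3: +0·2° lon, +3·1° lat → SW at lon 40°, lat 23°.
Cell spans 2° lon × 1° lat.
south 23.000° N, north 24.000° N.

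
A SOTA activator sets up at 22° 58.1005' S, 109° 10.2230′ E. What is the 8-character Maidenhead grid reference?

OG47oa07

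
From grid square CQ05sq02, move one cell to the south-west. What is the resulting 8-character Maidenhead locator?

Longitude extended square 0; −1 → -1, wraps to 9, carry into subsquare.
Longitude subsquare s = 18; −1 → 17 = r.
Latitude extended square 2; −1 → 1.

CQ05rq91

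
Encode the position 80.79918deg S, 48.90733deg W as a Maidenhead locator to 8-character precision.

GA59ne18

Offset from 180°W / 90°S: lon 131.09267°, lat 9.20082°.
Field (20°×10°, letters A–R): 131.09267/20 → 6 → G, 9.20082/10 → 0 → A; chars GA.
Square (2°×1°, digits 0–9): 11.09267/2 → 5, 9.20082/1 → 9; chars 59.
Subsquare (5′×2.5′, letters a–x): 1.09267/0.0833333 → 13 → n, 0.20082/0.0416667 → 4 → e; chars ne.
Extended square (30″×15″, digits 0–9): 0.00934/0.00833333 → 1, 0.03415/0.00416667 → 8; chars 18.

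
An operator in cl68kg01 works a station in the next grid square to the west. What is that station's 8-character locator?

CL68jg91

Longitude extended square 0; −1 → -1, wraps to 9, carry into subsquare.
Longitude subsquare k = 10; −1 → 9 = j.
The latitude characters are unchanged.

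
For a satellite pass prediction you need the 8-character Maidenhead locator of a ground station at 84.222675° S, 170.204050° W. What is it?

Add 180° to longitude and 90° to latitude: 9.79595, 5.77733.
Field (20°×10°, letters A–R): 9.79595/20 → 0 → A, 5.77733/10 → 0 → A; chars AA.
Square (2°×1°, digits 0–9): 9.79595/2 → 4, 5.77733/1 → 5; chars 45.
Subsquare (5′×2.5′, letters a–x): 1.79595/0.0833333 → 21 → v, 0.77733/0.0416667 → 18 → s; chars vs.
Extended square (30″×15″, digits 0–9): 0.04595/0.00833333 → 5, 0.02733/0.00416667 → 6; chars 56.

AA45vs56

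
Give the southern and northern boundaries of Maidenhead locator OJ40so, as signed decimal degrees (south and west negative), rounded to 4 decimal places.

0.5833, 0.6250

Field O=14, J=9: +14·20° lon, +9·10° lat → SW at lon 100°, lat 0°.
Square 4, 0: +4·2° lon, +0·1° lat → SW at lon 108°, lat 0°.
Subsquare s=18, o=14: +18·0.0833333° lon, +14·0.0416667° lat → SW at lon 109.5°, lat 0.583333°.
Cell spans 0.0833333° lon × 0.0416667° lat.
south 0.5833, north 0.6250.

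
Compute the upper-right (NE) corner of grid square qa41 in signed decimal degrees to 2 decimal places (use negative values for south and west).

-88.00, 150.00

Field Q=16, A=0: +16·20° lon, +0·10° lat → SW at lon 140°, lat -90°.
Square 4, 1: +4·2° lon, +1·1° lat → SW at lon 148°, lat -89°.
Cell spans 2° lon × 1° lat. NE corner is SW corner plus one full cell.
latitude -88.00, longitude 150.00.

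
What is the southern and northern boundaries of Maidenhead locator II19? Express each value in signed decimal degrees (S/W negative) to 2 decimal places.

-1.00, 0.00

Field I=8, I=8: +8·20° lon, +8·10° lat → SW at lon -20°, lat -10°.
Square 1, 9: +1·2° lon, +9·1° lat → SW at lon -18°, lat -1°.
Cell spans 2° lon × 1° lat.
south -1.00, north 0.00.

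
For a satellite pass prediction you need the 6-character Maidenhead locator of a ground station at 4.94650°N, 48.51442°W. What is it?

Add 180° to longitude and 90° to latitude: 131.4856, 94.9465.
Field: 131.4856/20 → 6 → G, 94.9465/10 → 9 → J; chars GJ.
Square: 11.4856/2 → 5, 4.9465/1 → 4; chars 54.
Subsquare: 1.4856/0.0833333 → 17 → r, 0.9465/0.0416667 → 22 → w; chars rw.

GJ54rw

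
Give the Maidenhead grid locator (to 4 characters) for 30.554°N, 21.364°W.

HM90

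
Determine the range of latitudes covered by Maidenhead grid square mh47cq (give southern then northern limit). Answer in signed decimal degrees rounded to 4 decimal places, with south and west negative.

-12.3333, -12.2917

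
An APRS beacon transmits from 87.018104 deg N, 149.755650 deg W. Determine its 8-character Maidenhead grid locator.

BR57ca94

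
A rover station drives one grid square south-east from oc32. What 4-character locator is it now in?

Longitude square 3; +1 → 4.
Latitude square 2; −1 → 1.

OC41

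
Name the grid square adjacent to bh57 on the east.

BH67

Longitude square 5; +1 → 6.
The latitude characters are unchanged.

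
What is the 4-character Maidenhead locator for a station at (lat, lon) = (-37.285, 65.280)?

MF22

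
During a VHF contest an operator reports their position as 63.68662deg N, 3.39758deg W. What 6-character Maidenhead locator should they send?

IP83hq

Add 180° to longitude and 90° to latitude: 176.6024, 153.6866.
Field: lon ⌊176.6024/20⌋ = 8 → I; lat ⌊153.6866/10⌋ = 15 → P.
Square: lon ⌊16.6024/2⌋ = 8; lat ⌊3.6866/1⌋ = 3.
Subsquare: lon ⌊0.6024/0.0833333⌋ = 7 → h; lat ⌊0.6866/0.0416667⌋ = 16 → q.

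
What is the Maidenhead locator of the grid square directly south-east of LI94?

MI03

Longitude square 9; +1 → 10, wraps to 0, carry into field.
Longitude field L = 11; +1 → 12 = M.
Latitude square 4; −1 → 3.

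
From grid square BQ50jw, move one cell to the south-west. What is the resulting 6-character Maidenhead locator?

BQ50iv

Longitude subsquare j = 9; −1 → 8 = i.
Latitude subsquare w = 22; −1 → 21 = v.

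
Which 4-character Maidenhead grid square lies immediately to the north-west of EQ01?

DQ92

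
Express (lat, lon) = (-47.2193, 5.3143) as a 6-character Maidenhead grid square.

JE22ps

Shift to the Maidenhead origin (180°W, 90°S): lon 185.3143, lat 42.7807.
Field: lon ⌊185.3143/20⌋ = 9 → J; lat ⌊42.7807/10⌋ = 4 → E.
Square: lon ⌊5.3143/2⌋ = 2; lat ⌊2.7807/1⌋ = 2.
Subsquare: lon ⌊1.3143/0.0833333⌋ = 15 → p; lat ⌊0.7807/0.0416667⌋ = 18 → s.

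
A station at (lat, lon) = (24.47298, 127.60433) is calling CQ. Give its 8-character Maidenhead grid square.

PL34tl23

Add 180° to longitude and 90° to latitude: 307.60433, 114.47298.
Field (20°×10°, letters A–R): lon ⌊307.60433/20⌋ = 15 → P; lat ⌊114.47298/10⌋ = 11 → L.
Square (2°×1°, digits 0–9): lon ⌊7.60433/2⌋ = 3; lat ⌊4.47298/1⌋ = 4.
Subsquare (5′×2.5′, letters a–x): lon ⌊1.60433/0.0833333⌋ = 19 → t; lat ⌊0.47298/0.0416667⌋ = 11 → l.
Extended square (30″×15″, digits 0–9): lon ⌊0.02100/0.00833333⌋ = 2; lat ⌊0.01465/0.00416667⌋ = 3.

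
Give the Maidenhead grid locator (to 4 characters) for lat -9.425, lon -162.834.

Shift to the Maidenhead origin (180°W, 90°S): lon 17.17, lat 80.58.
Field: lon ⌊17.17/20⌋ = 0 → A; lat ⌊80.58/10⌋ = 8 → I.
Square: lon ⌊17.17/2⌋ = 8; lat ⌊0.58/1⌋ = 0.

AI80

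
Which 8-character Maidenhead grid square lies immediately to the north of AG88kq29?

AG88kr20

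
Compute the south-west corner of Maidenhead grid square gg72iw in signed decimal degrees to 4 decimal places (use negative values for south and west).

-27.0833, -45.3333

Field G=6, G=6: +6·20° lon, +6·10° lat → SW at lon -60°, lat -30°.
Square 7, 2: +7·2° lon, +2·1° lat → SW at lon -46°, lat -28°.
Subsquare i=8, w=22: +8·0.0833333° lon, +22·0.0416667° lat → SW at lon -45.3333°, lat -27.0833°.
latitude -27.0833, longitude -45.3333.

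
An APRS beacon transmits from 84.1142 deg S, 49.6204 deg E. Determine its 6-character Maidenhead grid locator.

LA45tv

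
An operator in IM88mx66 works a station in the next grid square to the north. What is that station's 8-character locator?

Latitude extended square 6; +1 → 7.
The longitude characters are unchanged.

IM88mx67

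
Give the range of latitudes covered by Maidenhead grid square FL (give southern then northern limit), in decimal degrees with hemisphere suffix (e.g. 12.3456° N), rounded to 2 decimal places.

20.00° N, 30.00° N

Field F=5, L=11: +5·20° lon, +11·10° lat → SW at lon -80°, lat 20°.
Cell spans 20° lon × 10° lat.
south 20.00° N, north 30.00° N.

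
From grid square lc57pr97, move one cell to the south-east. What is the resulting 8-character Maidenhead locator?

LC57qr06

Longitude extended square 9; +1 → 10, wraps to 0, carry into subsquare.
Longitude subsquare p = 15; +1 → 16 = q.
Latitude extended square 7; −1 → 6.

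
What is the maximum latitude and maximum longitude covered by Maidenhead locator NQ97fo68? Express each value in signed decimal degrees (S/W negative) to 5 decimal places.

Field N=13, Q=16: +13·20° lon, +16·10° lat → SW at lon 80°, lat 70°.
Square 9, 7: +9·2° lon, +7·1° lat → SW at lon 98°, lat 77°.
Subsquare f=5, o=14: +5·0.0833333° lon, +14·0.0416667° lat → SW at lon 98.4167°, lat 77.5833°.
Extended square 6, 8: +6·0.00833333° lon, +8·0.00416667° lat → SW at lon 98.4667°, lat 77.6167°.
Cell spans 0.00833333° lon × 0.00416667° lat. NE corner is SW corner plus one full cell.
latitude 77.62083, longitude 98.47500.

77.62083, 98.47500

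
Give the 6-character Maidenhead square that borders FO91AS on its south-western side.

Longitude subsquare a = 0; −1 → -1, wraps to 23 = x, carry into square.
Longitude square 9; −1 → 8.
Latitude subsquare s = 18; −1 → 17 = r.

FO81xr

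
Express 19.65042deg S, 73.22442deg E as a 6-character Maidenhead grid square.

Shift to the Maidenhead origin (180°W, 90°S): lon 253.2244, lat 70.3496.
Field: lon ⌊253.2244/20⌋ = 12 → M; lat ⌊70.3496/10⌋ = 7 → H.
Square: lon ⌊13.2244/2⌋ = 6; lat ⌊0.3496/1⌋ = 0.
Subsquare: lon ⌊1.2244/0.0833333⌋ = 14 → o; lat ⌊0.3496/0.0416667⌋ = 8 → i.

MH60oi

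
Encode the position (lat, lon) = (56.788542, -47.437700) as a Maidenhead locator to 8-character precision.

GO66gs79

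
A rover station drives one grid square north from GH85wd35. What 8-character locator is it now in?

Latitude extended square 5; +1 → 6.
The longitude characters are unchanged.

GH85wd36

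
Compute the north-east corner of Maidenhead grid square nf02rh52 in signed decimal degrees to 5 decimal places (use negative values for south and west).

-37.69583, 81.46667

Field N=13, F=5: +13·20° lon, +5·10° lat → SW at lon 80°, lat -40°.
Square 0, 2: +0·2° lon, +2·1° lat → SW at lon 80°, lat -38°.
Subsquare r=17, h=7: +17·0.0833333° lon, +7·0.0416667° lat → SW at lon 81.4167°, lat -37.7083°.
Extended square 5, 2: +5·0.00833333° lon, +2·0.00416667° lat → SW at lon 81.4583°, lat -37.7°.
Cell spans 0.00833333° lon × 0.00416667° lat. NE corner is SW corner plus one full cell.
latitude -37.69583, longitude 81.46667.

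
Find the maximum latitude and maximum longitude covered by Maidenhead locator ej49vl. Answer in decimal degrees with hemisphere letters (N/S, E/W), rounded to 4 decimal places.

Field E=4, J=9: +4·20° lon, +9·10° lat → SW at lon -100°, lat 0°.
Square 4, 9: +4·2° lon, +9·1° lat → SW at lon -92°, lat 9°.
Subsquare v=21, l=11: +21·0.0833333° lon, +11·0.0416667° lat → SW at lon -90.25°, lat 9.45833°.
Cell spans 0.0833333° lon × 0.0416667° lat. NE corner is SW corner plus one full cell.
latitude 9.5000° N, longitude 90.1667° W.

9.5000° N, 90.1667° W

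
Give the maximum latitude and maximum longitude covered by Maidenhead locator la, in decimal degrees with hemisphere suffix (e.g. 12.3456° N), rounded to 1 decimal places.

80.0° S, 60.0° E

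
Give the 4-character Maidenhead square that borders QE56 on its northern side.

QE57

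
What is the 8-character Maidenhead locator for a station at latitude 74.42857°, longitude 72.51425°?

MQ64gk12

Offset from 180°W / 90°S: lon 252.51425°, lat 164.42857°.
Field: lon ⌊252.51425/20⌋ = 12 → M; lat ⌊164.42857/10⌋ = 16 → Q.
Square: lon ⌊12.51425/2⌋ = 6; lat ⌊4.42857/1⌋ = 4.
Subsquare: lon ⌊0.51425/0.0833333⌋ = 6 → g; lat ⌊0.42857/0.0416667⌋ = 10 → k.
Extended square: lon ⌊0.01425/0.00833333⌋ = 1; lat ⌊0.01190/0.00416667⌋ = 2.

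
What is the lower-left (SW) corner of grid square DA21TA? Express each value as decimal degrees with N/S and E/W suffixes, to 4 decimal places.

89.0000° S, 114.4167° W

Field D=3, A=0: +3·20° lon, +0·10° lat → SW at lon -120°, lat -90°.
Square 2, 1: +2·2° lon, +1·1° lat → SW at lon -116°, lat -89°.
Subsquare t=19, a=0: +19·0.0833333° lon, +0·0.0416667° lat → SW at lon -114.417°, lat -89°.
latitude 89.0000° S, longitude 114.4167° W.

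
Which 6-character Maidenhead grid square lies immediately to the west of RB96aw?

RB86xw

Longitude subsquare a = 0; −1 → -1, wraps to 23 = x, carry into square.
Longitude square 9; −1 → 8.
The latitude characters are unchanged.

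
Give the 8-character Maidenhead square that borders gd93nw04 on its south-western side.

GD93mw93

Longitude extended square 0; −1 → -1, wraps to 9, carry into subsquare.
Longitude subsquare n = 13; −1 → 12 = m.
Latitude extended square 4; −1 → 3.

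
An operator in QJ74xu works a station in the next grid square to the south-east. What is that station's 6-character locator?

QJ84at

Longitude subsquare x = 23; +1 → 24, wraps to 0 = a, carry into square.
Longitude square 7; +1 → 8.
Latitude subsquare u = 20; −1 → 19 = t.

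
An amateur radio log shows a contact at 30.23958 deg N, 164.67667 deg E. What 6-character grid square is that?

Add 180° to longitude and 90° to latitude: 344.6767, 120.2396.
Field (20°×10°, letters A–R): lon ⌊344.6767/20⌋ = 17 → R; lat ⌊120.2396/10⌋ = 12 → M.
Square (2°×1°, digits 0–9): lon ⌊4.6767/2⌋ = 2; lat ⌊0.2396/1⌋ = 0.
Subsquare (5′×2.5′, letters a–x): lon ⌊0.6767/0.0833333⌋ = 8 → i; lat ⌊0.2396/0.0416667⌋ = 5 → f.

RM20if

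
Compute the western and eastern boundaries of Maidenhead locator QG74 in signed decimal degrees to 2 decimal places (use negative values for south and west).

154.00, 156.00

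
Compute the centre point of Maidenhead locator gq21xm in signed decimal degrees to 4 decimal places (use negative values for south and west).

Field G=6, Q=16: +6·20° lon, +16·10° lat → SW at lon -60°, lat 70°.
Square 2, 1: +2·2° lon, +1·1° lat → SW at lon -56°, lat 71°.
Subsquare x=23, m=12: +23·0.0833333° lon, +12·0.0416667° lat → SW at lon -54.0833°, lat 71.5°.
Cell spans 0.0833333° lon × 0.0416667° lat. Centre is SW corner plus half of each.
latitude 71.5208, longitude -54.0417.

71.5208, -54.0417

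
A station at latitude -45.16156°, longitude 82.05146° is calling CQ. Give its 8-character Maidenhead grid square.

Shift to the Maidenhead origin (180°W, 90°S): lon 262.05146, lat 44.83844.
Field: lon ⌊262.05146/20⌋ = 13 → N; lat ⌊44.83844/10⌋ = 4 → E.
Square: lon ⌊2.05146/2⌋ = 1; lat ⌊4.83844/1⌋ = 4.
Subsquare: lon ⌊0.05146/0.0833333⌋ = 0 → a; lat ⌊0.83844/0.0416667⌋ = 20 → u.
Extended square: lon ⌊0.05146/0.00833333⌋ = 6; lat ⌊0.00511/0.00416667⌋ = 1.

NE14au61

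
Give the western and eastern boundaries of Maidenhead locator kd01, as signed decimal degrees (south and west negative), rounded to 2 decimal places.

20.00, 22.00

Field K=10, D=3: +10·20° lon, +3·10° lat → SW at lon 20°, lat -60°.
Square 0, 1: +0·2° lon, +1·1° lat → SW at lon 20°, lat -59°.
Cell spans 2° lon × 1° lat.
west 20.00, east 22.00.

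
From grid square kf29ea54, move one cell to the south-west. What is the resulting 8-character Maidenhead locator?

KF29ea43

Longitude extended square 5; −1 → 4.
Latitude extended square 4; −1 → 3.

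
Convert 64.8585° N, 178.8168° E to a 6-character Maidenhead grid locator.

RP94ju

Offset from 180°W / 90°S: lon 358.8168°, lat 154.8585°.
Field (20°×10°, letters A–R): lon ⌊358.8168/20⌋ = 17 → R; lat ⌊154.8585/10⌋ = 15 → P.
Square (2°×1°, digits 0–9): lon ⌊18.8168/2⌋ = 9; lat ⌊4.8585/1⌋ = 4.
Subsquare (5′×2.5′, letters a–x): lon ⌊0.8168/0.0833333⌋ = 9 → j; lat ⌊0.8585/0.0416667⌋ = 20 → u.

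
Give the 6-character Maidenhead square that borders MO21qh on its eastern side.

Longitude subsquare q = 16; +1 → 17 = r.
The latitude characters are unchanged.

MO21rh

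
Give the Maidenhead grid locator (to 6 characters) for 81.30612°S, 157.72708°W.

BA18dq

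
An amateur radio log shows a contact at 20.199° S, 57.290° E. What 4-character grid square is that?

Add 180° to longitude and 90° to latitude: 237.29, 69.80.
Field (20°×10°, letters A–R): 237.29/20 → 11 → L, 69.80/10 → 6 → G; chars LG.
Square (2°×1°, digits 0–9): 17.29/2 → 8, 9.80/1 → 9; chars 89.

LG89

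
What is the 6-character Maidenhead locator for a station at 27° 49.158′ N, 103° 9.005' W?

DL87kt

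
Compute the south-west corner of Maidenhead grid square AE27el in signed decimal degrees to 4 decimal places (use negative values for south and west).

Field A=0, E=4: +0·20° lon, +4·10° lat → SW at lon -180°, lat -50°.
Square 2, 7: +2·2° lon, +7·1° lat → SW at lon -176°, lat -43°.
Subsquare e=4, l=11: +4·0.0833333° lon, +11·0.0416667° lat → SW at lon -175.667°, lat -42.5417°.
latitude -42.5417, longitude -175.6667.

-42.5417, -175.6667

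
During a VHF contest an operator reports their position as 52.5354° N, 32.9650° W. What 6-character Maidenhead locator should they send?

HO32mm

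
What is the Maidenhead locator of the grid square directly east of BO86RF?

BO86sf

Longitude subsquare r = 17; +1 → 18 = s.
The latitude characters are unchanged.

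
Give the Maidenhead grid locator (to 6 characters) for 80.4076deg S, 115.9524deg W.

DA29ao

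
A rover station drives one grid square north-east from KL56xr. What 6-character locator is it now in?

KL66as

Longitude subsquare x = 23; +1 → 24, wraps to 0 = a, carry into square.
Longitude square 5; +1 → 6.
Latitude subsquare r = 17; +1 → 18 = s.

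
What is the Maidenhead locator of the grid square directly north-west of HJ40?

HJ31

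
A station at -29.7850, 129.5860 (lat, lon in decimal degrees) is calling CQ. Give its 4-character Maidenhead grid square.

PG40

Add 180° to longitude and 90° to latitude: 309.59, 60.22.
Field: lon ⌊309.59/20⌋ = 15 → P; lat ⌊60.22/10⌋ = 6 → G.
Square: lon ⌊9.59/2⌋ = 4; lat ⌊0.22/1⌋ = 0.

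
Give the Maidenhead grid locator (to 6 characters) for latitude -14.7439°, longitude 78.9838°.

MH95lg

Shift to the Maidenhead origin (180°W, 90°S): lon 258.9838, lat 75.2561.
Field (20°×10°, letters A–R): lon ⌊258.9838/20⌋ = 12 → M; lat ⌊75.2561/10⌋ = 7 → H.
Square (2°×1°, digits 0–9): lon ⌊18.9838/2⌋ = 9; lat ⌊5.2561/1⌋ = 5.
Subsquare (5′×2.5′, letters a–x): lon ⌊0.9838/0.0833333⌋ = 11 → l; lat ⌊0.2561/0.0416667⌋ = 6 → g.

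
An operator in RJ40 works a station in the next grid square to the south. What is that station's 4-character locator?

RI49

Latitude square 0; −1 → -1, wraps to 9, carry into field.
Latitude field J = 9; −1 → 8 = I.
The longitude characters are unchanged.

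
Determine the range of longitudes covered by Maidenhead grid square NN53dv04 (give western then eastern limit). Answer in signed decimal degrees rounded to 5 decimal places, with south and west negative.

Field N=13, N=13: +13·20° lon, +13·10° lat → SW at lon 80°, lat 40°.
Square 5, 3: +5·2° lon, +3·1° lat → SW at lon 90°, lat 43°.
Subsquare d=3, v=21: +3·0.0833333° lon, +21·0.0416667° lat → SW at lon 90.25°, lat 43.875°.
Extended square 0, 4: +0·0.00833333° lon, +4·0.00416667° lat → SW at lon 90.25°, lat 43.8917°.
Cell spans 0.00833333° lon × 0.00416667° lat.
west 90.25000, east 90.25833.

90.25000, 90.25833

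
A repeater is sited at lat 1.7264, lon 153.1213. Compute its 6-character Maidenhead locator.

Add 180° to longitude and 90° to latitude: 333.1213, 91.7264.
Field (20°×10°, letters A–R): 333.1213/20 → 16 → Q, 91.7264/10 → 9 → J; chars QJ.
Square (2°×1°, digits 0–9): 13.1213/2 → 6, 1.7264/1 → 1; chars 61.
Subsquare (5′×2.5′, letters a–x): 1.1213/0.0833333 → 13 → n, 0.7264/0.0416667 → 17 → r; chars nr.

QJ61nr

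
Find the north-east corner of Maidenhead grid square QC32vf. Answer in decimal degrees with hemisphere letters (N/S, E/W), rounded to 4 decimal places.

67.7500° S, 147.8333° E

Field Q=16, C=2: +16·20° lon, +2·10° lat → SW at lon 140°, lat -70°.
Square 3, 2: +3·2° lon, +2·1° lat → SW at lon 146°, lat -68°.
Subsquare v=21, f=5: +21·0.0833333° lon, +5·0.0416667° lat → SW at lon 147.75°, lat -67.7917°.
Cell spans 0.0833333° lon × 0.0416667° lat. NE corner is SW corner plus one full cell.
latitude 67.7500° S, longitude 147.8333° E.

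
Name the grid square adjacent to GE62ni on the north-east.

Longitude subsquare n = 13; +1 → 14 = o.
Latitude subsquare i = 8; +1 → 9 = j.

GE62oj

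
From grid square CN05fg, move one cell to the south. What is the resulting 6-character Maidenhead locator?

Latitude subsquare g = 6; −1 → 5 = f.
The longitude characters are unchanged.

CN05ff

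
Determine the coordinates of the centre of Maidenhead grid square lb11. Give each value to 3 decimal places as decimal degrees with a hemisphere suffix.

Field L=11, B=1: +11·20° lon, +1·10° lat → SW at lon 40°, lat -80°.
Square 1, 1: +1·2° lon, +1·1° lat → SW at lon 42°, lat -79°.
Cell spans 2° lon × 1° lat. Centre is SW corner plus half of each.
latitude 78.500° S, longitude 43.000° E.

78.500° S, 43.000° E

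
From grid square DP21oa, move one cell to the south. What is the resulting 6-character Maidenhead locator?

Latitude subsquare a = 0; −1 → -1, wraps to 23 = x, carry into square.
Latitude square 1; −1 → 0.
The longitude characters are unchanged.

DP20ox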